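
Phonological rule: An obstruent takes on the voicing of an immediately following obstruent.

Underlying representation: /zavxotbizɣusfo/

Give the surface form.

[zafxodbizɣusfo]

/v/ before /x/ (voiceless) → [f]
/t/ before /b/ (voiced) → [d]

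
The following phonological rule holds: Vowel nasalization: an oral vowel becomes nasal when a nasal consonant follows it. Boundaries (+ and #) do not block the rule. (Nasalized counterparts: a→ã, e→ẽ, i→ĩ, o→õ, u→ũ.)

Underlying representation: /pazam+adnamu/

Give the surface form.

/a/ before nasal /m/ → [ã]
/a/ before nasal /m/ → [ã]

[pazãm+adnãmu]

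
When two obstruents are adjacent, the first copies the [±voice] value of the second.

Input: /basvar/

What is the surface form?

[bazvar]

/s/ before /v/ (voiced) → [z]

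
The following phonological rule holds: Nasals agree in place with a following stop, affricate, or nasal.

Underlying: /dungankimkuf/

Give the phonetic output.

[duŋgaŋkiŋkuf]

/n/ before /g/ (velar) → [ŋ]
/n/ before /k/ (velar) → [ŋ]
/m/ before /k/ (velar) → [ŋ]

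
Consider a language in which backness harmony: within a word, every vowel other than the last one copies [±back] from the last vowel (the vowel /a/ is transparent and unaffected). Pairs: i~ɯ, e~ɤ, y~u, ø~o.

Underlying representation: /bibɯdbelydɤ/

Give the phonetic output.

[bɯbɯdbɤludɤ]

/i/ harmonizes with /ɤ/ ([+back]) → [ɯ]
/e/ harmonizes with /ɤ/ ([+back]) → [ɤ]
/y/ harmonizes with /ɤ/ ([+back]) → [u]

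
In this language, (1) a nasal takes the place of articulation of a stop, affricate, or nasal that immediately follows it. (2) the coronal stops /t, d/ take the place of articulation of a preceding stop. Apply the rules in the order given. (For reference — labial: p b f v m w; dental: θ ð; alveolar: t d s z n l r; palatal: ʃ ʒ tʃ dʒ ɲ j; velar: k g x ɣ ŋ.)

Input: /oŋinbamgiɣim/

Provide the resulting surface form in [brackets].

[oŋimbaŋgiɣim]

Rule 1: /n/ before /b/ (labial) → [m]
Rule 1: /m/ before /g/ (velar) → [ŋ]
After rule 1: oŋimbaŋgiɣim
Rule 2: no segment meets the rule's conditions; no change.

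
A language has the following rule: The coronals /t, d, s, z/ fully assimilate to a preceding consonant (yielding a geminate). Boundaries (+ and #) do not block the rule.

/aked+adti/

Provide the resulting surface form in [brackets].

[aked+addi]

/t/ after /d/ → [d] (total assimilation)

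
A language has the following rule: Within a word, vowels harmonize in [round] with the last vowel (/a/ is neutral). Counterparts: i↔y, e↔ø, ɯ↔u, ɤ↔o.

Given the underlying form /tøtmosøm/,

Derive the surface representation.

no segment meets the rule's conditions; no change.

[tøtmosøm]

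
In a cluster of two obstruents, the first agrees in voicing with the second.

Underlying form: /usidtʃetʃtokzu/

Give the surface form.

[usittʃetʃtogzu]

/d/ before /tʃ/ (voiceless) → [t]
/k/ before /z/ (voiced) → [g]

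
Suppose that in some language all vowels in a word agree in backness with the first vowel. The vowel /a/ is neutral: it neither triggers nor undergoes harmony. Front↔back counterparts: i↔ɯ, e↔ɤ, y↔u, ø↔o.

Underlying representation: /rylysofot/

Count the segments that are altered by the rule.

/o/ harmonizes with /y/ ([-back]) → [ø]
/o/ harmonizes with /y/ ([-back]) → [ø]
2 segments change.

2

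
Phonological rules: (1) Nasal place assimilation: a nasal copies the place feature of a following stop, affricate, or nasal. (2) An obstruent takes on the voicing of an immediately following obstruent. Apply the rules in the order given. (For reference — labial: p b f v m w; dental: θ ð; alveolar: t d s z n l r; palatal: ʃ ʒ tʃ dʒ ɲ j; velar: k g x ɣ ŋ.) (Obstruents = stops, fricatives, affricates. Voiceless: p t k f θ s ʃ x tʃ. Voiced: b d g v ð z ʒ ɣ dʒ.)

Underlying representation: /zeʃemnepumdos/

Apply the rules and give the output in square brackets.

Rule 1: /m/ before /n/ (alveolar) → [n]
Rule 1: /m/ before /d/ (alveolar) → [n]
After rule 1: zeʃennepundos
Rule 2: no segment meets the rule's conditions; no change.

[zeʃennepundos]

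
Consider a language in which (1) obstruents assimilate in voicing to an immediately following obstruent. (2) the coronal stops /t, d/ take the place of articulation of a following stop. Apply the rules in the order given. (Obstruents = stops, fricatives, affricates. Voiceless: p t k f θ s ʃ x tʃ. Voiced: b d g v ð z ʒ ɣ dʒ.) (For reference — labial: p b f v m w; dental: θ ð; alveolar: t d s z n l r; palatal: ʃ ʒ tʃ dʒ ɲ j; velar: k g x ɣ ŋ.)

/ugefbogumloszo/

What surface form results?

Rule 1: /f/ before /b/ (voiced) → [v]
Rule 1: /s/ before /z/ (voiced) → [z]
After rule 1: ugevbogumlozzo
Rule 2: no segment meets the rule's conditions; no change.

[ugevbogumlozzo]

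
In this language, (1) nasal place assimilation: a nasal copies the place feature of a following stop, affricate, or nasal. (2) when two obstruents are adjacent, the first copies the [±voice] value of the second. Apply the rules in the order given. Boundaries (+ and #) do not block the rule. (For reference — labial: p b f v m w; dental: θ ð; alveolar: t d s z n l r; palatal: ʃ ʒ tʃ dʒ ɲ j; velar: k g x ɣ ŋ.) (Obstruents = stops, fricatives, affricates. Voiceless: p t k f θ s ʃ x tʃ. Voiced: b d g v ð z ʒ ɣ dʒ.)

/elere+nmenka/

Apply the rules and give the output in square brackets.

[elere+mmeŋka]

Rule 1: /n/ before /m/ (labial) → [m]
Rule 1: /n/ before /k/ (velar) → [ŋ]
After rule 1: elere+mmeŋka
Rule 2: no segment meets the rule's conditions; no change.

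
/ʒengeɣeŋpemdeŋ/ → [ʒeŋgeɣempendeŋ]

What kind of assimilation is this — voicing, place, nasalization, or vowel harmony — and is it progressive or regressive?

place assimilation, regressive

/n/→[ŋ] /ŋ/→[m] /m/→[n].
Each target copies a feature from the following segment, so the direction is regressive.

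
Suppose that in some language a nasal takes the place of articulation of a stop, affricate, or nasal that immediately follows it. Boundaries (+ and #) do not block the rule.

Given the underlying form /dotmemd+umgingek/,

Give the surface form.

[dotmend+uŋgiŋgek]

/m/ before /d/ (alveolar) → [n]
/m/ before /g/ (velar) → [ŋ]
/n/ before /g/ (velar) → [ŋ]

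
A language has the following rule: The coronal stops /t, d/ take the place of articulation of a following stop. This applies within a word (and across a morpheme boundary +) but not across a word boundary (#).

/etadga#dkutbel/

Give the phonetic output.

[etagga#gkupbel]

/d/ before /g/ (velar) → [g]
/d/ before /k/ (velar) → [g]
/t/ before /b/ (labial) → [p]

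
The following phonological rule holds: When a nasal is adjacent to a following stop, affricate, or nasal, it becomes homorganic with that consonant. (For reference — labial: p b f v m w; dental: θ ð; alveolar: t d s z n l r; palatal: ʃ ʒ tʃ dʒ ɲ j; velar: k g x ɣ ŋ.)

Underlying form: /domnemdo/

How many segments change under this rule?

/m/ before /n/ (alveolar) → [n]
/m/ before /d/ (alveolar) → [n]
2 segments change.

2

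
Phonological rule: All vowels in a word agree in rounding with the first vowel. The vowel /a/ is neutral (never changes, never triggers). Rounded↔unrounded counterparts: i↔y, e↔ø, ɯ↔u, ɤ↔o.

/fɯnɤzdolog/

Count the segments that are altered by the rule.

/o/ harmonizes with /ɯ/ ([-round]) → [ɤ]
/o/ harmonizes with /ɯ/ ([-round]) → [ɤ]
2 segments change.

2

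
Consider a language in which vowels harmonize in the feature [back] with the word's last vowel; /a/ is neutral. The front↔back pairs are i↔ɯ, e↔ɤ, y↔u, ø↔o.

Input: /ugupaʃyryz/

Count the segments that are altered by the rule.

/u/ harmonizes with /y/ ([-back]) → [y]
/u/ harmonizes with /y/ ([-back]) → [y]
2 segments change.

2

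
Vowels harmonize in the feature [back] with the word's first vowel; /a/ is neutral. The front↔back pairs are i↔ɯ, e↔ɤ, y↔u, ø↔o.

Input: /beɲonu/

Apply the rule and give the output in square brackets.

[beɲøny]

/o/ harmonizes with /e/ ([-back]) → [ø]
/u/ harmonizes with /e/ ([-back]) → [y]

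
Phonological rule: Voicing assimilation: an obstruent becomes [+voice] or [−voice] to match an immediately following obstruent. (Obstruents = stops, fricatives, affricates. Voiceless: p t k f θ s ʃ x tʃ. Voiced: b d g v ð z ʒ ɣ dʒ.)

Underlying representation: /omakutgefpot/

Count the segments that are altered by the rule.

/t/ before /g/ (voiced) → [d]
1 segment changes.

1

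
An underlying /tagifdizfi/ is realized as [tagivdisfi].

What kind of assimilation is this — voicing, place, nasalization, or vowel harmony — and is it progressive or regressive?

voicing assimilation, regressive

/f/→[v] /z/→[s].
Each target copies a feature from the following segment, so the direction is regressive.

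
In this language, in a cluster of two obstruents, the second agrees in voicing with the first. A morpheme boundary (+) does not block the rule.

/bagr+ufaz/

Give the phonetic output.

no segment meets the rule's conditions; no change.

[bagr+ufaz]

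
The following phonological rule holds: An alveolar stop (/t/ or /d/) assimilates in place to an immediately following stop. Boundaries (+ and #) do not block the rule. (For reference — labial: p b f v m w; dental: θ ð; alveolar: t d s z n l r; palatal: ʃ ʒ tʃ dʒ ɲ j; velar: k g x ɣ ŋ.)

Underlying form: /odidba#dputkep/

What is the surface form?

[odibba#bpukkep]

/d/ before /b/ (labial) → [b]
/d/ before /p/ (labial) → [b]
/t/ before /k/ (velar) → [k]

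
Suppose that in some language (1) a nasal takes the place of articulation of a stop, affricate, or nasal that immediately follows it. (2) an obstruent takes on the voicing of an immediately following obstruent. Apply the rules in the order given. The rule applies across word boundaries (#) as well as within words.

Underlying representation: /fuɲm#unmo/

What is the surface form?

[fumm#ummo]

Rule 1: /ɲ/ before /m/ (labial) → [m]
Rule 1: /n/ before /m/ (labial) → [m]
After rule 1: fumm#ummo
Rule 2: no segment meets the rule's conditions; no change.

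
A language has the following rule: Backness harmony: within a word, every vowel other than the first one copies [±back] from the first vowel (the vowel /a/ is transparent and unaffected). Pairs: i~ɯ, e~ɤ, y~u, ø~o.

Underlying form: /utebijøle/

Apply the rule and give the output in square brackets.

/e/ harmonizes with /u/ ([+back]) → [ɤ]
/i/ harmonizes with /u/ ([+back]) → [ɯ]
/ø/ harmonizes with /u/ ([+back]) → [o]
/e/ harmonizes with /u/ ([+back]) → [ɤ]

[utɤbɯjolɤ]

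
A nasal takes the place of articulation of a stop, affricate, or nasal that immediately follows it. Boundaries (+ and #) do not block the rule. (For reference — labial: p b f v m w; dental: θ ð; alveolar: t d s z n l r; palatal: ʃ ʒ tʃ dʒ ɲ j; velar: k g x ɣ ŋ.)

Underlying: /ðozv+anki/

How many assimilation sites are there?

1

/n/ before /k/ (velar) → [ŋ]
1 segment changes.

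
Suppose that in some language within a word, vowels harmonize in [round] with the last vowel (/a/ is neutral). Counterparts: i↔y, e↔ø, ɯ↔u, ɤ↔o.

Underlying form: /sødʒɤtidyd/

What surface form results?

/ɤ/ harmonizes with /y/ ([+round]) → [o]
/i/ harmonizes with /y/ ([+round]) → [y]

[sødʒotydyd]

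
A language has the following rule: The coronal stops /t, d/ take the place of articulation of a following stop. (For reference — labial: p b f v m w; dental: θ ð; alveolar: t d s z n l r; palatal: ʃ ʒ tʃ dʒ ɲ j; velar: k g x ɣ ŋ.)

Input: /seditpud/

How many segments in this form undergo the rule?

/t/ before /p/ (labial) → [p]
1 segment changes.

1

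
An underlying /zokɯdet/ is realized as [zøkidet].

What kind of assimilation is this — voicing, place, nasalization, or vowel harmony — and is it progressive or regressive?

vowel harmony, regressive

/o/→[ø] /ɯ/→[i].
Vowels agree with the last vowel, so the harmony is regressive.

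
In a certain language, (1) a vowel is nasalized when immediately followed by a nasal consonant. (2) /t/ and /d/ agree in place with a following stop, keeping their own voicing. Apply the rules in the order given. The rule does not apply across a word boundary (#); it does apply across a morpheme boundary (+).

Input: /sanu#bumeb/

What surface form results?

Rule 1: /a/ before nasal /n/ → [ã]
Rule 1: /u/ before nasal /m/ → [ũ]
After rule 1: sãnu#bũmeb
Rule 2: no segment meets the rule's conditions; no change.

[sãnu#bũmeb]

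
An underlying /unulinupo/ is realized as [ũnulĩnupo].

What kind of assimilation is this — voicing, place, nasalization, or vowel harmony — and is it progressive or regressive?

nasalization, regressive

/u/→[ũ] /i/→[ĩ].
Each target copies a feature from the following segment, so the direction is regressive.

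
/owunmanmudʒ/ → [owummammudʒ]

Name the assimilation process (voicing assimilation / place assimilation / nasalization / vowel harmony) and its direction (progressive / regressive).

place assimilation, regressive

/n/→[m] /n/→[m].
Each target copies a feature from the following segment, so the direction is regressive.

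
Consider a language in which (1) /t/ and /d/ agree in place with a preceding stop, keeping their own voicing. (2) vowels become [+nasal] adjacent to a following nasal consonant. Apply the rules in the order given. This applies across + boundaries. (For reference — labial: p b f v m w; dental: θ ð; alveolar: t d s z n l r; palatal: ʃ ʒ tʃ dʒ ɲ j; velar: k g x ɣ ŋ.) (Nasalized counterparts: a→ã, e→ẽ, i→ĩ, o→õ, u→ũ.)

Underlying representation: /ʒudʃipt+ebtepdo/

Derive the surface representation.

Rule 1: /t/ after /p/ (labial) → [p]
Rule 1: /t/ after /b/ (labial) → [p]
Rule 1: /d/ after /p/ (labial) → [b]
After rule 1: ʒudʃipp+ebpepbo
Rule 2: no segment meets the rule's conditions; no change.

[ʒudʃipp+ebpepbo]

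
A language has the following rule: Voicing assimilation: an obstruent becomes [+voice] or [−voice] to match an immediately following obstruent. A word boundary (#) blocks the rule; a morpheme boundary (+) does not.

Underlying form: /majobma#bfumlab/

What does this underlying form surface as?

[majobma#pfumlab]

/b/ before /f/ (voiceless) → [p]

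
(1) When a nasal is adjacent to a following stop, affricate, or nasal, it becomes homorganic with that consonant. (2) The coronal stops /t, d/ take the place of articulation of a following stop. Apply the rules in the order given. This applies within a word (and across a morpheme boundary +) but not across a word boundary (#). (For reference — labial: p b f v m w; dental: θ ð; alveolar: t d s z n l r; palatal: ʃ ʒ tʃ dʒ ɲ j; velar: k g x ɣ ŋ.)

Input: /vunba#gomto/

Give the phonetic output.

[vumba#gonto]

Rule 1: /n/ before /b/ (labial) → [m]
Rule 1: /m/ before /t/ (alveolar) → [n]
After rule 1: vumba#gonto
Rule 2: no segment meets the rule's conditions; no change.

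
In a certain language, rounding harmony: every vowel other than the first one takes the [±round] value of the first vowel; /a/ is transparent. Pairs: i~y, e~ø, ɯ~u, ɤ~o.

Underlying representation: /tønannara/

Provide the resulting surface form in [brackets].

[tønannara]

no segment meets the rule's conditions; no change.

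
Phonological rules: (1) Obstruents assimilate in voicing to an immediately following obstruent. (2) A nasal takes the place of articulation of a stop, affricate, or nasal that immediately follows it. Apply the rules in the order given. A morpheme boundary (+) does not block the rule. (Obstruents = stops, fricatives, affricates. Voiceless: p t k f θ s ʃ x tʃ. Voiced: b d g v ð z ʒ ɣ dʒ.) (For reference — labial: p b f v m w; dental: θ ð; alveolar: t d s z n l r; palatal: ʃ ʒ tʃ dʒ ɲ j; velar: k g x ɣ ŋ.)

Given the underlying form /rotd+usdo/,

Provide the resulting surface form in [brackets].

Rule 1: /t/ before /d/ (voiced) → [d]
Rule 1: /s/ before /d/ (voiced) → [z]
After rule 1: rodd+uzdo
Rule 2: no segment meets the rule's conditions; no change.

[rodd+uzdo]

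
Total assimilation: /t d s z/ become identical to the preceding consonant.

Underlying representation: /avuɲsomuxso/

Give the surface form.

[avuɲɲomuxxo]

/s/ after /ɲ/ → [ɲ] (total assimilation)
/s/ after /x/ → [x] (total assimilation)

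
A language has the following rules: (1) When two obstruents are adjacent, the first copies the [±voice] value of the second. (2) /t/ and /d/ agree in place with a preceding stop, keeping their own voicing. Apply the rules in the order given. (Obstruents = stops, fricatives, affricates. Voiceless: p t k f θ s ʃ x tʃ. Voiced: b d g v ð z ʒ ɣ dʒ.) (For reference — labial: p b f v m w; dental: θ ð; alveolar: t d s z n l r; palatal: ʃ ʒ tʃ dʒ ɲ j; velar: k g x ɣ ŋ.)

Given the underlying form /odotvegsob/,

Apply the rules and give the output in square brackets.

[ododveksob]

Rule 1: /t/ before /v/ (voiced) → [d]
Rule 1: /g/ before /s/ (voiceless) → [k]
After rule 1: ododveksob
Rule 2: no segment meets the rule's conditions; no change.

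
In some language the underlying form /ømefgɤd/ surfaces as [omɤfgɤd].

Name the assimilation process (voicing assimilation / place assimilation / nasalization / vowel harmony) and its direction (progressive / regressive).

vowel harmony, regressive

/ø/→[o] /e/→[ɤ].
Vowels agree with the last vowel, so the harmony is regressive.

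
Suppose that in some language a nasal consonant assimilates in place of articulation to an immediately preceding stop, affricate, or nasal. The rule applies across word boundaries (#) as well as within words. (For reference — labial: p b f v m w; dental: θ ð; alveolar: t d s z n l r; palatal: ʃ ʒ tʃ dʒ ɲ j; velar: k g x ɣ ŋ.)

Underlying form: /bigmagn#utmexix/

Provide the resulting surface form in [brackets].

/m/ after /g/ (velar) → [ŋ]
/n/ after /g/ (velar) → [ŋ]
/m/ after /t/ (alveolar) → [n]

[bigŋagŋ#utnexix]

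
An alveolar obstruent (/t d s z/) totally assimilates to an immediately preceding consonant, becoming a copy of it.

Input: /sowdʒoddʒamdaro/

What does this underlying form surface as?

/d/ after /m/ → [m] (total assimilation)

[sowdʒoddʒammaro]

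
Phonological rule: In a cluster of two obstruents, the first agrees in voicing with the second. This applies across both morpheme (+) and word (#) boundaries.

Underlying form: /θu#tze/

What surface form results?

/t/ before /z/ (voiced) → [d]

[θu#dze]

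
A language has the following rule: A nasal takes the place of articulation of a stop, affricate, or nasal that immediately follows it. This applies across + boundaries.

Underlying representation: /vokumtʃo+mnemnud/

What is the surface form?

[vokuɲtʃo+nnennud]

/m/ before /tʃ/ (palatal) → [ɲ]
/m/ before /n/ (alveolar) → [n]
/m/ before /n/ (alveolar) → [n]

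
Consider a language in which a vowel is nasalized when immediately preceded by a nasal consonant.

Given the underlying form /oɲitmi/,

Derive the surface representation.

/i/ after nasal /ɲ/ → [ĩ]
/i/ after nasal /m/ → [ĩ]

[oɲĩtmĩ]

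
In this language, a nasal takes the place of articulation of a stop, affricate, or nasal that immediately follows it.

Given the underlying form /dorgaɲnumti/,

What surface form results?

/ɲ/ before /n/ (alveolar) → [n]
/m/ before /t/ (alveolar) → [n]

[dorgannunti]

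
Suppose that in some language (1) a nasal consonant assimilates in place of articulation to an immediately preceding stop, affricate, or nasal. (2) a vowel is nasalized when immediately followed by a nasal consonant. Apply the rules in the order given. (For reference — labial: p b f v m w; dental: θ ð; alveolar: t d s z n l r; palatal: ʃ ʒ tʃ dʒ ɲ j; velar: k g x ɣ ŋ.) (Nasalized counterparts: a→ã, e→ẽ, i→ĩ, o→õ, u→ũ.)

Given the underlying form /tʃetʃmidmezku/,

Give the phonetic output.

Rule 1: /m/ after /tʃ/ (palatal) → [ɲ]
Rule 1: /m/ after /d/ (alveolar) → [n]
After rule 1: tʃetʃɲidnezku
Rule 2: no segment meets the rule's conditions; no change.

[tʃetʃɲidnezku]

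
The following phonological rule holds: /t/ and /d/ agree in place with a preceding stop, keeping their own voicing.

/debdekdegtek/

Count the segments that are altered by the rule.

/d/ after /b/ (labial) → [b]
/d/ after /k/ (velar) → [g]
/t/ after /g/ (velar) → [k]
3 segments change.

3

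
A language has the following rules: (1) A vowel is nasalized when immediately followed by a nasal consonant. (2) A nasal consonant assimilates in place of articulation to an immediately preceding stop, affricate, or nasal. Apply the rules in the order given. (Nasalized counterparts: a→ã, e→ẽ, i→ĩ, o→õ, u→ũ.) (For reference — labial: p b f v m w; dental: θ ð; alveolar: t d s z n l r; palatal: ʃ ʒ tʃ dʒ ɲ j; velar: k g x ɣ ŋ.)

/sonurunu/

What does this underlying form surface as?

[sõnurũnu]

Rule 1: /o/ before nasal /n/ → [õ]
Rule 1: /u/ before nasal /n/ → [ũ]
After rule 1: sõnurũnu
Rule 2: no segment meets the rule's conditions; no change.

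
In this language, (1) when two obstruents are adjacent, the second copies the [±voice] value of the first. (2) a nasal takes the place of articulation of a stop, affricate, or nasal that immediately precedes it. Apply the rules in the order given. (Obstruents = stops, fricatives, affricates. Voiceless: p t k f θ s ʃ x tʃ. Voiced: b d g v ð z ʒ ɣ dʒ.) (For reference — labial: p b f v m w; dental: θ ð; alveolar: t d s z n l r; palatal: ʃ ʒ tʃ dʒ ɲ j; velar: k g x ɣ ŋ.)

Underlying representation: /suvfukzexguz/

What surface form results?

[suvvuksexkuz]

Rule 1: /f/ after /v/ (voiced) → [v]
Rule 1: /z/ after /k/ (voiceless) → [s]
Rule 1: /g/ after /x/ (voiceless) → [k]
After rule 1: suvvuksexkuz
Rule 2: no segment meets the rule's conditions; no change.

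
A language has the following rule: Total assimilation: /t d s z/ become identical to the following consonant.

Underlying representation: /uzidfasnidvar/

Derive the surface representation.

[uziffannivvar]

/d/ before /f/ → [f] (total assimilation)
/s/ before /n/ → [n] (total assimilation)
/d/ before /v/ → [v] (total assimilation)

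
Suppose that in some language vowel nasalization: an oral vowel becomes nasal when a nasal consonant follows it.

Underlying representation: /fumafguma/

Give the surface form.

[fũmafgũma]

/u/ before nasal /m/ → [ũ]
/u/ before nasal /m/ → [ũ]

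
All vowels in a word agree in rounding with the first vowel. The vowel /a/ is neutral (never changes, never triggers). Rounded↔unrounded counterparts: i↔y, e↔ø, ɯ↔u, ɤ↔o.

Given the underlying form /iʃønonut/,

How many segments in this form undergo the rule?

3

/ø/ harmonizes with /i/ ([-round]) → [e]
/o/ harmonizes with /i/ ([-round]) → [ɤ]
/u/ harmonizes with /i/ ([-round]) → [ɯ]
3 segments change.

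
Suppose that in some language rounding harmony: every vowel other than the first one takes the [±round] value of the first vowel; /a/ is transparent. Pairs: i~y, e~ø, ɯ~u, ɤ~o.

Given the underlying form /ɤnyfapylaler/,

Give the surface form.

[ɤnifapilaler]

/y/ harmonizes with /ɤ/ ([-round]) → [i]
/y/ harmonizes with /ɤ/ ([-round]) → [i]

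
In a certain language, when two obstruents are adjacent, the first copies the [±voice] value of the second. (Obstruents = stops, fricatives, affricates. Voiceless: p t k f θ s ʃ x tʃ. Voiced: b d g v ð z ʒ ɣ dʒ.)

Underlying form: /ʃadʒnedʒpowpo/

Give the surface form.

[ʃadʒnetʃpowpo]

/dʒ/ before /p/ (voiceless) → [tʃ]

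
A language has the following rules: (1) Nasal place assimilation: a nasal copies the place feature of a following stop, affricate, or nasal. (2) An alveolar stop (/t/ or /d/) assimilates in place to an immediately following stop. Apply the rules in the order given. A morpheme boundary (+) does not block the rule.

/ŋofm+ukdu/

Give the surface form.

Rule 1: no segment meets the rule's conditions; no change.
After rule 1: ŋofm+ukdu
Rule 2: no segment meets the rule's conditions; no change.

[ŋofm+ukdu]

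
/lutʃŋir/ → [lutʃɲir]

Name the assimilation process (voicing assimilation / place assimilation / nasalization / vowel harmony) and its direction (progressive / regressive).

place assimilation, progressive

/ŋ/→[ɲ].
Each target copies a feature from the preceding segment, so the direction is progressive.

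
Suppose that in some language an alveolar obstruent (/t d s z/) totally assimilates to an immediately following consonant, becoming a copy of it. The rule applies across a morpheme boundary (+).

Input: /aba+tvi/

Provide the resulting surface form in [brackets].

/t/ before /v/ → [v] (total assimilation)

[aba+vvi]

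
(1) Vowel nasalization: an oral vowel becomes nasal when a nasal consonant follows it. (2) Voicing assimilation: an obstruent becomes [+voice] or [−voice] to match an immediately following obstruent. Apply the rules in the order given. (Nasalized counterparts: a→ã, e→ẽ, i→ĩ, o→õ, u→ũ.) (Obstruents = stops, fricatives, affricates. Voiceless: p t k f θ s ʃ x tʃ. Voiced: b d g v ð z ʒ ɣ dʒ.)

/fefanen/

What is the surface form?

Rule 1: /a/ before nasal /n/ → [ã]
Rule 1: /e/ before nasal /n/ → [ẽ]
After rule 1: fefãnẽn
Rule 2: no segment meets the rule's conditions; no change.

[fefãnẽn]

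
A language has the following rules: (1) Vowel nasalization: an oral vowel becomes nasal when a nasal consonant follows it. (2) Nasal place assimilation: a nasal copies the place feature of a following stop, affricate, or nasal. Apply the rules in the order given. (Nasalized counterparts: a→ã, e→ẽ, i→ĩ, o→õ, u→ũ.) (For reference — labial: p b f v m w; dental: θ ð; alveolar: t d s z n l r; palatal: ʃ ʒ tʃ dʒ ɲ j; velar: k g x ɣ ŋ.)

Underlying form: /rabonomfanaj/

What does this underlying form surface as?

Rule 1: /o/ before nasal /n/ → [õ]
Rule 1: /o/ before nasal /m/ → [õ]
Rule 1: /a/ before nasal /n/ → [ã]
After rule 1: rabõnõmfãnaj
Rule 2: no segment meets the rule's conditions; no change.

[rabõnõmfãnaj]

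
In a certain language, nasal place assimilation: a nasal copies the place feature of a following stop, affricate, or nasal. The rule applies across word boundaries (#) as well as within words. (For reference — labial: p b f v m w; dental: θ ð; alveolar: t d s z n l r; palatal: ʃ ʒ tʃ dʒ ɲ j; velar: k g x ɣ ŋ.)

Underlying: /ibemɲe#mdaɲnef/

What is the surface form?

/m/ before /ɲ/ (palatal) → [ɲ]
/m/ before /d/ (alveolar) → [n]
/ɲ/ before /n/ (alveolar) → [n]

[ibeɲɲe#ndannef]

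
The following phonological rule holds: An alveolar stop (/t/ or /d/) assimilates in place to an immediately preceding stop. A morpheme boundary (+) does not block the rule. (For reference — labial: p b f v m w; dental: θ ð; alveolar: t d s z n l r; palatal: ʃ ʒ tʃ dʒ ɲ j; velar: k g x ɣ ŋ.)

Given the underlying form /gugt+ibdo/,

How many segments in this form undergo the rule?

/t/ after /g/ (velar) → [k]
/d/ after /b/ (labial) → [b]
2 segments change.

2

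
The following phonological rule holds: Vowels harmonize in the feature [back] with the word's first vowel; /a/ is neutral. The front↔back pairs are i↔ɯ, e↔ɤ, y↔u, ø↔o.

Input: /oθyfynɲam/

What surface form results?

/y/ harmonizes with /o/ ([+back]) → [u]
/y/ harmonizes with /o/ ([+back]) → [u]

[oθufunɲam]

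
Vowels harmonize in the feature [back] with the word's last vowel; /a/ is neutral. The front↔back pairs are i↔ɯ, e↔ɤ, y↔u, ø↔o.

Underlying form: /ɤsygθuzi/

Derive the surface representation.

/ɤ/ harmonizes with /i/ ([-back]) → [e]
/u/ harmonizes with /i/ ([-back]) → [y]

[esygθyzi]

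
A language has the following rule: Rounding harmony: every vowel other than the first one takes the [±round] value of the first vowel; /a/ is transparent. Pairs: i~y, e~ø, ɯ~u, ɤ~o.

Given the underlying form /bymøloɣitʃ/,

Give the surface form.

/i/ harmonizes with /y/ ([+round]) → [y]

[bymøloɣytʃ]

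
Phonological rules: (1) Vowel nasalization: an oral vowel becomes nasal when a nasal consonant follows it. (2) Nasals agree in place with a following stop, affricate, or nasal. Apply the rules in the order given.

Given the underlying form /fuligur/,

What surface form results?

[fuligur]

Rule 1: no segment meets the rule's conditions; no change.
After rule 1: fuligur
Rule 2: no segment meets the rule's conditions; no change.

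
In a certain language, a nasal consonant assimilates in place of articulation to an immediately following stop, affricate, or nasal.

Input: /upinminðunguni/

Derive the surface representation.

/n/ before /m/ (labial) → [m]
/n/ before /g/ (velar) → [ŋ]

[upimminðuŋguni]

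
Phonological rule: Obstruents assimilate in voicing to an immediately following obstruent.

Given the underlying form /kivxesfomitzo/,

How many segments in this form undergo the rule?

2

/v/ before /x/ (voiceless) → [f]
/t/ before /z/ (voiced) → [d]
2 segments change.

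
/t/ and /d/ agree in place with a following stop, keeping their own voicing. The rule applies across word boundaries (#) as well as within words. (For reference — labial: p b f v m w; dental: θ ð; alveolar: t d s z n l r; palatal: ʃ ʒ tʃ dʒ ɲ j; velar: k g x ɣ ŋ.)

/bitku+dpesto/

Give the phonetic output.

[bikku+bpesto]

/t/ before /k/ (velar) → [k]
/d/ before /p/ (labial) → [b]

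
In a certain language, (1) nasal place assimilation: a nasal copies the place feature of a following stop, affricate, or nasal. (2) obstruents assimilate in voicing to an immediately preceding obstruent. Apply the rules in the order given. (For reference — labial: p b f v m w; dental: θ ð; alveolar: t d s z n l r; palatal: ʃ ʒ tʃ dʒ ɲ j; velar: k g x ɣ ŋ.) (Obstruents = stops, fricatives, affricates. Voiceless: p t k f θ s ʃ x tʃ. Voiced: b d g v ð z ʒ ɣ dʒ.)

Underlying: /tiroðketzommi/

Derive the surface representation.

Rule 1: no segment meets the rule's conditions; no change.
After rule 1: tiroðketzommi
Rule 2: /k/ after /ð/ (voiced) → [g]
Rule 2: /z/ after /t/ (voiceless) → [s]

[tiroðgetsommi]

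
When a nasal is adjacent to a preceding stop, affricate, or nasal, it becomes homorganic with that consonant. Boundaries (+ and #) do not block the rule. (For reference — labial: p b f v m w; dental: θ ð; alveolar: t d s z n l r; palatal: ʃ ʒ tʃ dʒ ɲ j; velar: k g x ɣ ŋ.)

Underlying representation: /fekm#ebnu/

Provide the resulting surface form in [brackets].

/m/ after /k/ (velar) → [ŋ]
/n/ after /b/ (labial) → [m]

[fekŋ#ebmu]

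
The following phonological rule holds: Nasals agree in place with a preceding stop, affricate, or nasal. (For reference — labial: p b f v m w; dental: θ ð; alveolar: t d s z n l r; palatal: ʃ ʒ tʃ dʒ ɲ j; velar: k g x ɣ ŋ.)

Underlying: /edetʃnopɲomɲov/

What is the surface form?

/n/ after /tʃ/ (palatal) → [ɲ]
/ɲ/ after /p/ (labial) → [m]
/ɲ/ after /m/ (labial) → [m]

[edetʃɲopmommov]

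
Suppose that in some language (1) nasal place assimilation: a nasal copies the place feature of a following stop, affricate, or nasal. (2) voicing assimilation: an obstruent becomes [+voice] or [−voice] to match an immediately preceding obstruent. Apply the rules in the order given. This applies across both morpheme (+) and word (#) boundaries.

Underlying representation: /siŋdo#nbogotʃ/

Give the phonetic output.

[sindo#mbogotʃ]

Rule 1: /ŋ/ before /d/ (alveolar) → [n]
Rule 1: /n/ before /b/ (labial) → [m]
After rule 1: sindo#mbogotʃ
Rule 2: no segment meets the rule's conditions; no change.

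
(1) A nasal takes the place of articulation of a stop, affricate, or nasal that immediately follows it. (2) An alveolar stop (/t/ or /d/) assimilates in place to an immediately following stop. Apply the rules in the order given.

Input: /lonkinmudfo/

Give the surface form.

Rule 1: /n/ before /k/ (velar) → [ŋ]
Rule 1: /n/ before /m/ (labial) → [m]
After rule 1: loŋkimmudfo
Rule 2: no segment meets the rule's conditions; no change.

[loŋkimmudfo]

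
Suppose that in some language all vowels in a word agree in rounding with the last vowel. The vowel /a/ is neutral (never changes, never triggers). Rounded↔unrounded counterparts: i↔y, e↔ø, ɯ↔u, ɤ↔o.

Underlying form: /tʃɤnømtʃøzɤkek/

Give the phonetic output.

[tʃɤnemtʃezɤkek]

/ø/ harmonizes with /e/ ([-round]) → [e]
/ø/ harmonizes with /e/ ([-round]) → [e]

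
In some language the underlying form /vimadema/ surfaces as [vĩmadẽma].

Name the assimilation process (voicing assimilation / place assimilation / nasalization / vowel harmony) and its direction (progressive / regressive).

nasalization, regressive

/i/→[ĩ] /e/→[ẽ].
Each target copies a feature from the following segment, so the direction is regressive.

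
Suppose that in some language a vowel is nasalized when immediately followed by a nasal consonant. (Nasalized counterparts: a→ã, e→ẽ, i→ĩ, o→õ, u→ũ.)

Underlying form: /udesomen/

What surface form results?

/o/ before nasal /m/ → [õ]
/e/ before nasal /n/ → [ẽ]

[udesõmẽn]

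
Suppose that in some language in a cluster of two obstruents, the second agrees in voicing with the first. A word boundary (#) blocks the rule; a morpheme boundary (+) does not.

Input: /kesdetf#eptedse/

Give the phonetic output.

[kestetf#eptedze]

/d/ after /s/ (voiceless) → [t]
/s/ after /d/ (voiced) → [z]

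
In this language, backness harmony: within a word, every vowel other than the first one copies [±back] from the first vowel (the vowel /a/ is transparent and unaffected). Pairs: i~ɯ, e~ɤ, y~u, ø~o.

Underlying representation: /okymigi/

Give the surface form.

[okumɯgɯ]

/y/ harmonizes with /o/ ([+back]) → [u]
/i/ harmonizes with /o/ ([+back]) → [ɯ]
/i/ harmonizes with /o/ ([+back]) → [ɯ]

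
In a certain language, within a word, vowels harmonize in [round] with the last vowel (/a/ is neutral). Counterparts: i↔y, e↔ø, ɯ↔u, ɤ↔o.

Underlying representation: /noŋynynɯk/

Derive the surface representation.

/o/ harmonizes with /ɯ/ ([-round]) → [ɤ]
/y/ harmonizes with /ɯ/ ([-round]) → [i]
/y/ harmonizes with /ɯ/ ([-round]) → [i]

[nɤŋininɯk]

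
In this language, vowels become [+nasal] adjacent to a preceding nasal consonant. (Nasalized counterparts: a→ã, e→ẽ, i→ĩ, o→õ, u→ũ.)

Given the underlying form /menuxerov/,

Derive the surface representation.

[mẽnũxerov]

/e/ after nasal /m/ → [ẽ]
/u/ after nasal /n/ → [ũ]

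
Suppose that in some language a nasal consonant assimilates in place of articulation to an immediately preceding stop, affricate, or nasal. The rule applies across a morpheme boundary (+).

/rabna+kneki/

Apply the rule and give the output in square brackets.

/n/ after /b/ (labial) → [m]
/n/ after /k/ (velar) → [ŋ]

[rabma+kŋeki]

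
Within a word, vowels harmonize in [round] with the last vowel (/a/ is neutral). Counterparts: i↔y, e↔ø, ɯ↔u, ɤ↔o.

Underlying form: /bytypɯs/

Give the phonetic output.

/y/ harmonizes with /ɯ/ ([-round]) → [i]
/y/ harmonizes with /ɯ/ ([-round]) → [i]

[bitipɯs]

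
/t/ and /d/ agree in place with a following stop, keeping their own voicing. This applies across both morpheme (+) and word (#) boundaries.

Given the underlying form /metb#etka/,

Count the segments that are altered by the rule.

/t/ before /b/ (labial) → [p]
/t/ before /k/ (velar) → [k]
2 segments change.

2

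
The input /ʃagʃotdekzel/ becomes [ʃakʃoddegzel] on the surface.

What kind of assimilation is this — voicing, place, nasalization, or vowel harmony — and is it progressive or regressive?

voicing assimilation, regressive

/g/→[k] /t/→[d] /k/→[g].
Each target copies a feature from the following segment, so the direction is regressive.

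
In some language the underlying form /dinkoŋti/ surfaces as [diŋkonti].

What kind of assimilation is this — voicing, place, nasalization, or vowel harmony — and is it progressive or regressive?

place assimilation, regressive

/n/→[ŋ] /ŋ/→[n].
Each target copies a feature from the following segment, so the direction is regressive.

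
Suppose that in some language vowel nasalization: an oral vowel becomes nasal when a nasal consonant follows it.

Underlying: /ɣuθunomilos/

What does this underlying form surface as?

/u/ before nasal /n/ → [ũ]
/o/ before nasal /m/ → [õ]

[ɣuθũnõmilos]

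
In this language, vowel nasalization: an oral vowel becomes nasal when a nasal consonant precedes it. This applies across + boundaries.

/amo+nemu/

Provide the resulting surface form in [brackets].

[amõ+nẽmũ]

/o/ after nasal /m/ → [õ]
/e/ after nasal /n/ → [ẽ]
/u/ after nasal /m/ → [ũ]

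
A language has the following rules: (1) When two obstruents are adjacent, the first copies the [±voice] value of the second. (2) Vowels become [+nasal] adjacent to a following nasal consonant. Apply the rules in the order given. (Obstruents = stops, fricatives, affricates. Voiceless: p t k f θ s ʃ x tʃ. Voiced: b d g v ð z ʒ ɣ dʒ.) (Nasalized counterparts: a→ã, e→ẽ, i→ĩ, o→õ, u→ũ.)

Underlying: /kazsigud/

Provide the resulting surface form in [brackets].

Rule 1: /z/ before /s/ (voiceless) → [s]
After rule 1: kassigud
Rule 2: no segment meets the rule's conditions; no change.

[kassigud]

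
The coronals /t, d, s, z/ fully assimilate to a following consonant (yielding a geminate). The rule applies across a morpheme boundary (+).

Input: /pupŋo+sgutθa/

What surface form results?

[pupŋo+gguθθa]

/s/ before /g/ → [g] (total assimilation)
/t/ before /θ/ → [θ] (total assimilation)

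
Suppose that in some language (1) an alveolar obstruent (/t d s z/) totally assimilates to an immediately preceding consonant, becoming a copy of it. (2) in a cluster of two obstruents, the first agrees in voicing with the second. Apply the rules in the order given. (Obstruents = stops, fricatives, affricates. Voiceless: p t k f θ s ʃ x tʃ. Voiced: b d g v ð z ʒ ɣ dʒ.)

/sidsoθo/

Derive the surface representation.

Rule 1: /s/ after /d/ → [d] (total assimilation)
After rule 1: siddoθo
Rule 2: no segment meets the rule's conditions; no change.

[siddoθo]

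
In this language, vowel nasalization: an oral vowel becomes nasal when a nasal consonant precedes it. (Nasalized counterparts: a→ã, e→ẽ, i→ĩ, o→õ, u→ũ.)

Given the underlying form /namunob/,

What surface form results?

[nãmũnõb]

/a/ after nasal /n/ → [ã]
/u/ after nasal /m/ → [ũ]
/o/ after nasal /n/ → [õ]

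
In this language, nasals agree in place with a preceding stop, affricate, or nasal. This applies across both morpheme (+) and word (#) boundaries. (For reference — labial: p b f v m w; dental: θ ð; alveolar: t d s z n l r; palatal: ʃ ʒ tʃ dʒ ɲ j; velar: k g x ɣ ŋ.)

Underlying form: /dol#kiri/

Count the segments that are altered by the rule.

0

No segment meets the rule's conditions.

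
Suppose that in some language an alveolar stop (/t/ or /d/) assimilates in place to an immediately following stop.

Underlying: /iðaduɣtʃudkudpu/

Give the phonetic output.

/d/ before /k/ (velar) → [g]
/d/ before /p/ (labial) → [b]

[iðaduɣtʃugkubpu]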